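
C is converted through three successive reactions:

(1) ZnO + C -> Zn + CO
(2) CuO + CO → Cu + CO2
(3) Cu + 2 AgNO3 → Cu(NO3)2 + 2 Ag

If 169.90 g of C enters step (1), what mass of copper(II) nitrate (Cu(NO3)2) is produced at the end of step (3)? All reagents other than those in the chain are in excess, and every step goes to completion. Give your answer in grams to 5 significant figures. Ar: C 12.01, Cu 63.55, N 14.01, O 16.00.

2653.5 g

M(C) = 12.01 g/mol.
M(Cu(NO3)2) = 63.55 + 2(14.01) + 6(16.00) = 187.57 g/mol.
n(C) = 169.90 / 12.01 = 14.1465 mol.
Reaction (1): C→CO ratio 1:1 ⇒ n(CO) = 14.1465 mol.
Reaction (2): CO→Cu ratio 1:1 ⇒ n(Cu) = 14.1465 mol.
Reaction (3): Cu→Cu(NO3)2 ratio 1:1 ⇒ n(Cu(NO3)2) = 14.1465 mol.
Mass of Cu(NO3)2 = 14.1465 × 187.57 = 2653.47 g.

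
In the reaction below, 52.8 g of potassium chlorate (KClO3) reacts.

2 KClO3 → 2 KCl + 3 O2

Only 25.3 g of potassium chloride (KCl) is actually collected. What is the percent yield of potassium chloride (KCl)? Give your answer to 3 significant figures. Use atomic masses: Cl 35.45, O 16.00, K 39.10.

78.8 %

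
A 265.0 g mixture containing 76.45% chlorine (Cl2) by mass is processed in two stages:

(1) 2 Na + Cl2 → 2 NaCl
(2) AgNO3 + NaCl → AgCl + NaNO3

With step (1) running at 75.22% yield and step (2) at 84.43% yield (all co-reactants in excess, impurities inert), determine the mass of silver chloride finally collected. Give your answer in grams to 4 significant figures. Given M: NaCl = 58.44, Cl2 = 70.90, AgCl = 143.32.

520.2 g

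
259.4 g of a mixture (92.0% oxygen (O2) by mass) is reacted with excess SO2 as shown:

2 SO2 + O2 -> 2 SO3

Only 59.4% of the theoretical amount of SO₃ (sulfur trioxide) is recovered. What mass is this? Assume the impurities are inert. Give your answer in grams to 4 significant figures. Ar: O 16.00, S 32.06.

Pure O2 available = 259.4 g × 0.920 = 238.65 g.
M(O2) = 2(16.00) = 32.00 g/mol.
M(SO3) = 32.06 + 3(16.00) = 80.06 g/mol.
n(O2) = 238.65 g / 32.00 g/mol = 7.4577 mol.
From the equation the O2:SO3 mole ratio is 1:2, so n(SO3) = 7.4577 × 2/1 = 14.915 mol.
Mass of SO3 = 14.915 mol × 80.06 g/mol = 1194.1 g.
Actual mass collected = 1194.1 g × 0.594 = 709.32 g.

709.3 g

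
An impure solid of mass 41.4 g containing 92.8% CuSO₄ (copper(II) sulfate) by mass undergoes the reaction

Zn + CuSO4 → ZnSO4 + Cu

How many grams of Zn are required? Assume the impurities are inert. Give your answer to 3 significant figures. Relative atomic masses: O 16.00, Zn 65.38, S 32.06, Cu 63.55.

Mass of pure CuSO4 = 41.4 g × 0.928 = 38.42 g.
M(CuSO4) = 63.55 + 32.06 + 4(16.00) = 159.61 g/mol.
M(Zn) = 65.38 g/mol.
n(CuSO4) = 38.42 g / 159.61 g/mol = 0.2407 mol.
From the equation the CuSO4:Zn mole ratio is 1:1, so n(Zn) = 0.2407 × 1/1 = 0.2407 mol.
Mass of Zn = 0.2407 mol × 65.38 g/mol = 15.74 g.

15.7 g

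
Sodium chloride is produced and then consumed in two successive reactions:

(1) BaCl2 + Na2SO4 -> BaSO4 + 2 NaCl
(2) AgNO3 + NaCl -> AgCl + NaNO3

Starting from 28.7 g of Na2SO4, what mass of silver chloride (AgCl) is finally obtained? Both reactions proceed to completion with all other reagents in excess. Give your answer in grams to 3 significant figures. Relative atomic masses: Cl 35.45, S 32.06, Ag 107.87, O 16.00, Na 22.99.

57.9 g

M(Na2SO4) = 2(22.99) + 32.06 + 4(16.00) = 142.04 g/mol.
M(AgCl) = 107.87 + 35.45 = 143.32 g/mol.
n(Na2SO4) = 28.70 / 142.04 = 0.2021 mol.
Step 1 gives a 1:2 ratio of Na2SO4 to NaCl, so n(NaCl) = 0.4041 mol.
In step 2 the NaCl:AgCl ratio is 1:1, so n(AgCl) = 0.4041 mol.
Mass of AgCl = 0.4041 × 143.32 = 57.92 g.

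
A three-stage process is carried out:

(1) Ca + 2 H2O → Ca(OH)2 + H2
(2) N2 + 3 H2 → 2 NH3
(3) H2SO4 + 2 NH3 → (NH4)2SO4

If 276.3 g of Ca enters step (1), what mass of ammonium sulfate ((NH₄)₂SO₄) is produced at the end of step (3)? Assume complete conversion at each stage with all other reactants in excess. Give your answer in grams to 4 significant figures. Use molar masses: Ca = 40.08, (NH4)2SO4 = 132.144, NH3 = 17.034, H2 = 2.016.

n(Ca) = 276.3 / 40.08 = 6.8937 mol.
Reaction (1): Ca→H2 ratio 1:1 ⇒ n(H2) = 6.8937 mol.
Reaction (2): H2→NH3 ratio 3:2 ⇒ n(NH3) = 4.5958 mol.
Reaction (3): NH3→(NH4)2SO4 ratio 2:1 ⇒ n((NH4)2SO4) = 2.2979 mol.
Mass of (NH4)2SO4 = 2.2979 × 132.144 = 303.65 g.

303.7 g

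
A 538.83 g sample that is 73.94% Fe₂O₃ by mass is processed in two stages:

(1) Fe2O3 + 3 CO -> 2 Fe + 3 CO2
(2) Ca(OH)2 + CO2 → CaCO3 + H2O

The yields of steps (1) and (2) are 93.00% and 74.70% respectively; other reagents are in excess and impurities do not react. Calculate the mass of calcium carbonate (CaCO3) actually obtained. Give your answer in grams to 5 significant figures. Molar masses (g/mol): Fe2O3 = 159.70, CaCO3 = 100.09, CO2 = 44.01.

520.41 g

Pure Fe2O3 = 538.83 × 0.7394 = 398.411 g.
n(Fe2O3) = 398.411 / 159.70 = 2.49475 mol.
Step 1 (Fe2O3:CO2 = 1:3): theoretical n(CO2) = 7.48424 mol; at 93.00% yield, n(CO2) = 6.96034 mol.
Step 2 (CO2:CaCO3 = 1:1): theoretical n(CaCO3) = 6.96034 mol, so theoretical mass = 6.96034 × 100.09 = 696.661 g.
At 74.70% yield, actual mass of CaCO3 = 696.661 × 0.7470 = 520.405 g.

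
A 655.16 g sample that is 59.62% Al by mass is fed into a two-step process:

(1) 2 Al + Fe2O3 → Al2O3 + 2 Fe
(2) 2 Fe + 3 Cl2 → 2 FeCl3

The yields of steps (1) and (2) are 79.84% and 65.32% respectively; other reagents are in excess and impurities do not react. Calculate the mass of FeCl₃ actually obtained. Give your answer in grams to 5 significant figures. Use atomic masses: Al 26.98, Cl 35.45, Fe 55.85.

Pure Al = 655.16 × 0.5962 = 390.606 g.
M(Al) = 26.98 g/mol.
M(FeCl3) = 55.85 + 3(35.45) = 162.20 g/mol.
n(Al) = 390.606 / 26.98 = 14.4776 mol.
Step 1 (Al:Fe = 2:2): theoretical n(Fe) = 14.4776 mol; at 79.84% yield, n(Fe) = 11.5589 mol.
Step 2 (Fe:FeCl3 = 2:2): theoretical n(FeCl3) = 11.5589 mol, so theoretical mass = 11.5589 × 162.20 = 1874.86 g.
At 65.32% yield, actual mass of FeCl3 = 1874.86 × 0.6532 = 1224.66 g.

1224.7 g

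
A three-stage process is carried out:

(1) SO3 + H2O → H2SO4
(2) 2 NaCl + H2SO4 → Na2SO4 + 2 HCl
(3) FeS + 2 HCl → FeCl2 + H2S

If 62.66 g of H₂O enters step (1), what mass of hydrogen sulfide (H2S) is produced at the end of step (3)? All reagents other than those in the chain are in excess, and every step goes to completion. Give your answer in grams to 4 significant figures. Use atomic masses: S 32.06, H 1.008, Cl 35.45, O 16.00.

M(H2O) = 2(1.008) + 16.00 = 18.016 g/mol.
M(H2S) = 2(1.008) + 32.06 = 34.076 g/mol.
n(H2O) = 62.66 / 18.016 = 3.4780 mol.
Reaction (1): H2O→H2SO4 ratio 1:1 ⇒ n(H2SO4) = 3.4780 mol.
Reaction (2): H2SO4→HCl ratio 1:2 ⇒ n(HCl) = 6.9560 mol.
Reaction (3): HCl→H2S ratio 2:1 ⇒ n(H2S) = 3.4780 mol.
Mass of H2S = 3.4780 × 34.076 = 118.52 g.

118.5 g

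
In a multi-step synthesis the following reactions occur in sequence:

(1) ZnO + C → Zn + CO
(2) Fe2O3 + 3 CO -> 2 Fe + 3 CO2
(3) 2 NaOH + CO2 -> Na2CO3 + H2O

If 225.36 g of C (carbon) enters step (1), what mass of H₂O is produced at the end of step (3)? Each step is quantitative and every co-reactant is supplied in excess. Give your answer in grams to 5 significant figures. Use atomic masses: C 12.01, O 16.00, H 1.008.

338.06 g

M(C) = 12.01 g/mol.
M(H2O) = 2(1.008) + 16.00 = 18.016 g/mol.
n(C) = 225.36 / 12.01 = 18.7644 mol.
Reaction (1): C→CO ratio 1:1 ⇒ n(CO) = 18.7644 mol.
Reaction (2): CO→CO2 ratio 3:3 ⇒ n(CO2) = 18.7644 mol.
Reaction (3): CO2→H2O ratio 1:1 ⇒ n(H2O) = 18.7644 mol.
Mass of H2O = 18.7644 × 18.016 = 338.059 g.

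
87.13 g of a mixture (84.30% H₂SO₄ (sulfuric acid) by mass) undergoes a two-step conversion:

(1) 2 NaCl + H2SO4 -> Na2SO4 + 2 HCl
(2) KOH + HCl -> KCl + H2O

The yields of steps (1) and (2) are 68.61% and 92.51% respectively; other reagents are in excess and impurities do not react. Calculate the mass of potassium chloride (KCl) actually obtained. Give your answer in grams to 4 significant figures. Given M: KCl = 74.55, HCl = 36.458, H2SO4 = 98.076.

70.87 g

Pure H2SO4 = 87.13 × 0.8430 = 73.451 g.
n(H2SO4) = 73.451 / 98.076 = 0.74892 mol.
Step 1 (H2SO4:HCl = 1:2): theoretical n(HCl) = 1.4978 mol; at 68.61% yield, n(HCl) = 1.0277 mol.
Step 2 (HCl:KCl = 1:1): theoretical n(KCl) = 1.0277 mol, so theoretical mass = 1.0277 × 74.55 = 76.612 g.
At 92.51% yield, actual mass of KCl = 76.612 × 0.9251 = 70.874 g.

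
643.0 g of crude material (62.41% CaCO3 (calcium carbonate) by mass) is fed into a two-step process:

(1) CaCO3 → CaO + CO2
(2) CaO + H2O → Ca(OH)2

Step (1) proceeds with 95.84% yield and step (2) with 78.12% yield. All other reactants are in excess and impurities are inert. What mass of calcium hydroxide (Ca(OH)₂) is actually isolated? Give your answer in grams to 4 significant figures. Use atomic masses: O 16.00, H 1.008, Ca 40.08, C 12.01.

222.4 g

Pure CaCO3 = 643.0 × 0.6241 = 401.30 g.
M(CaCO3) = 40.08 + 12.01 + 3(16.00) = 100.09 g/mol.
M(Ca(OH)2) = 40.08 + 2(16.00) + 2(1.008) = 74.096 g/mol.
n(CaCO3) = 401.30 / 100.09 = 4.0094 mol.
Step 1 (CaCO3:CaO = 1:1): theoretical n(CaO) = 4.0094 mol; at 95.84% yield, n(CaO) = 3.8426 mol.
Step 2 (CaO:Ca(OH)2 = 1:1): theoretical n(Ca(OH)2) = 3.8426 mol, so theoretical mass = 3.8426 × 74.096 = 284.72 g.
At 78.12% yield, actual mass of Ca(OH)2 = 284.72 × 0.7812 = 222.42 g.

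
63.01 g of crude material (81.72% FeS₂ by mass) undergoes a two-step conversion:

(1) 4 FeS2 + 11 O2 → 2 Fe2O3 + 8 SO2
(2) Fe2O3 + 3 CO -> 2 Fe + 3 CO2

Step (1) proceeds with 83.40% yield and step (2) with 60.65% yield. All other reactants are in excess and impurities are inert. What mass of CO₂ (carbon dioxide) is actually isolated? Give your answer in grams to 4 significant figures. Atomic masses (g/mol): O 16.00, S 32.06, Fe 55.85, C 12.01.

14.33 g

Pure FeS2 = 63.01 × 0.8172 = 51.492 g.
M(FeS2) = 55.85 + 2(32.06) = 119.97 g/mol.
M(CO2) = 12.01 + 2(16.00) = 44.01 g/mol.
n(FeS2) = 51.492 / 119.97 = 0.42921 mol.
Step 1 (FeS2:Fe2O3 = 4:2): theoretical n(Fe2O3) = 0.21460 mol; at 83.40% yield, n(Fe2O3) = 0.17898 mol.
Step 2 (Fe2O3:CO2 = 1:3): theoretical n(CO2) = 0.53694 mol, so theoretical mass = 0.53694 × 44.01 = 23.631 g.
At 60.65% yield, actual mass of CO2 = 23.631 × 0.6065 = 14.332 g.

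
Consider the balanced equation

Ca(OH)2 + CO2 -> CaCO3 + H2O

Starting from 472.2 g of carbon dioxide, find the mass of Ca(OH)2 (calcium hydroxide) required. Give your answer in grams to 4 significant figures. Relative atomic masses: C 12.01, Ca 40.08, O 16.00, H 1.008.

795.0 g

M(CO2) = 12.01 + 2(16.00) = 44.01 g/mol.
M(Ca(OH)2) = 40.08 + 2(16.00) + 2(1.008) = 74.096 g/mol.
n(CO2) = 472.20 g / 44.01 g/mol = 10.729 mol.
From the equation the CO2:Ca(OH)2 mole ratio is 1:1, so n(Ca(OH)2) = 10.729 × 1/1 = 10.729 mol.
Mass of Ca(OH)2 = 10.729 mol × 74.096 g/mol = 795.00 g.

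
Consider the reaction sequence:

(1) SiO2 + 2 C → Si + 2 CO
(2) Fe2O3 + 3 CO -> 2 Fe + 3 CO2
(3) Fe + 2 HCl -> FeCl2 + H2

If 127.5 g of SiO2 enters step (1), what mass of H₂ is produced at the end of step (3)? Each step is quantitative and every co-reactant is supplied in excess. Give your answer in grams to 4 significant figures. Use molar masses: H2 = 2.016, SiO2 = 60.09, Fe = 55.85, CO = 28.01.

5.703 g

n(SiO2) = 127.5 / 60.09 = 2.1218 mol.
Reaction (1): SiO2→CO ratio 1:2 ⇒ n(CO) = 4.2436 mol.
Reaction (2): CO→Fe ratio 3:2 ⇒ n(Fe) = 2.8291 mol.
Reaction (3): Fe→H2 ratio 1:1 ⇒ n(H2) = 2.8291 mol.
Mass of H2 = 2.8291 × 2.016 = 5.7034 g.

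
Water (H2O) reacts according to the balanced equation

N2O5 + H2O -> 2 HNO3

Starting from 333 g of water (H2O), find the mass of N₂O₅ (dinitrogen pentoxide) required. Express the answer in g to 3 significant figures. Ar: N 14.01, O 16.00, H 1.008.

2000 g

M(H2O) = 2(1.008) + 16.00 = 18.016 g/mol.
M(N2O5) = 2(14.01) + 5(16.00) = 108.02 g/mol.
n(H2O) = 333.0 g / 18.016 g/mol = 18.48 mol.
From the equation the H2O:N2O5 mole ratio is 1:1, so n(N2O5) = 18.48 × 1/1 = 18.48 mol.
Mass of N2O5 = 18.48 mol × 108.02 g/mol = 1997 g.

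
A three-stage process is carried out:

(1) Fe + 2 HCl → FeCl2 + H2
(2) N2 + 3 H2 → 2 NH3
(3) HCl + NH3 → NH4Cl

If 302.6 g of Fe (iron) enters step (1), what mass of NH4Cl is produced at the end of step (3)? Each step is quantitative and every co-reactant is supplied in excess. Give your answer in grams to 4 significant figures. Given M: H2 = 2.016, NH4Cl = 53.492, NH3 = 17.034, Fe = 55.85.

193.2 g

n(Fe) = 302.6 / 55.85 = 5.4181 mol.
Reaction (1): Fe→H2 ratio 1:1 ⇒ n(H2) = 5.4181 mol.
Reaction (2): H2→NH3 ratio 3:2 ⇒ n(NH3) = 3.6121 mol.
Reaction (3): NH3→NH4Cl ratio 1:1 ⇒ n(NH4Cl) = 3.6121 mol.
Mass of NH4Cl = 3.6121 × 53.492 = 193.22 g.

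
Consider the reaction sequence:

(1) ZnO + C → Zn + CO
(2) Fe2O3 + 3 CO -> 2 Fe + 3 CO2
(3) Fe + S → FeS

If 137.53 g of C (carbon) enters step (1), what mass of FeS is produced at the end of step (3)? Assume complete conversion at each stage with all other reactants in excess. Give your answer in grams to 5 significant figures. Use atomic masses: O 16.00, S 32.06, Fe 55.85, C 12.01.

M(C) = 12.01 g/mol.
M(FeS) = 55.85 + 32.06 = 87.91 g/mol.
n(C) = 137.53 / 12.01 = 11.4513 mol.
Reaction (1): C→CO ratio 1:1 ⇒ n(CO) = 11.4513 mol.
Reaction (2): CO→Fe ratio 3:2 ⇒ n(Fe) = 7.63419 mol.
Reaction (3): Fe→FeS ratio 1:1 ⇒ n(FeS) = 7.63419 mol.
Mass of FeS = 7.63419 × 87.91 = 671.122 g.

671.12 g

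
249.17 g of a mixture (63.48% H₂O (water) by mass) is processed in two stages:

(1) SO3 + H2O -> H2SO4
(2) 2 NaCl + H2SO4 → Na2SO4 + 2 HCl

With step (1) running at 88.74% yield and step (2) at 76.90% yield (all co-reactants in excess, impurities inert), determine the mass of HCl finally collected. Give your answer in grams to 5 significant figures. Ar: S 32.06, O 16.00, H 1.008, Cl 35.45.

436.86 g

Pure H2O = 249.17 × 0.6348 = 158.173 g.
M(H2O) = 2(1.008) + 16.00 = 18.016 g/mol.
M(HCl) = 1.008 + 35.45 = 36.458 g/mol.
n(H2O) = 158.173 / 18.016 = 8.77959 mol.
Step 1 (H2O:H2SO4 = 1:1): theoretical n(H2SO4) = 8.77959 mol; at 88.74% yield, n(H2SO4) = 7.79101 mol.
Step 2 (H2SO4:HCl = 1:2): theoretical n(HCl) = 15.5820 mol, so theoretical mass = 15.5820 × 36.458 = 568.089 g.
At 76.90% yield, actual mass of HCl = 568.089 × 0.7690 = 436.861 g.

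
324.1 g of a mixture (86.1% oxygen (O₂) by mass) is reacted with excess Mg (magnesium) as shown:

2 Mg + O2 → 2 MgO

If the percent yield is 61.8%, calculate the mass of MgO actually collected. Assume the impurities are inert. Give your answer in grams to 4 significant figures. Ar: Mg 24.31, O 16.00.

Pure O2 available = 324.1 g × 0.861 = 279.05 g.
M(O2) = 2(16.00) = 32.00 g/mol.
M(MgO) = 24.31 + 16.00 = 40.31 g/mol.
n(O2) = 279.05 g / 32.00 g/mol = 8.7203 mol.
From the equation the O2:MgO mole ratio is 1:2, so n(MgO) = 8.7203 × 2/1 = 17.441 mol.
Mass of MgO = 17.441 mol × 40.31 g/mol = 703.03 g.
Actual mass collected = 703.03 g × 0.618 = 434.47 g.

434.5 g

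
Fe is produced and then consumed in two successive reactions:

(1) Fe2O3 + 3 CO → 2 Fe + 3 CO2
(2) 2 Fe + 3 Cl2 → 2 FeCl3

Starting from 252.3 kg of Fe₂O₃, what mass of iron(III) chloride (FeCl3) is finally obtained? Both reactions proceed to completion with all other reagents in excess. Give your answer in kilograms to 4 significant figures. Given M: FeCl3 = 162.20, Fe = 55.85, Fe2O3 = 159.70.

252.3 kg = 252300 g.
n(Fe2O3) = 252300 / 159.70 = 1579.8 mol.
Step 1 gives a 1:2 ratio of Fe2O3 to Fe, so n(Fe) = 3159.7 mol.
In step 2 the Fe:FeCl3 ratio is 2:2, so n(FeCl3) = 3159.7 mol.
Mass of FeCl3 = 3159.7 × 162.20 = 512500 g = 512.5 kg.

512.5 kg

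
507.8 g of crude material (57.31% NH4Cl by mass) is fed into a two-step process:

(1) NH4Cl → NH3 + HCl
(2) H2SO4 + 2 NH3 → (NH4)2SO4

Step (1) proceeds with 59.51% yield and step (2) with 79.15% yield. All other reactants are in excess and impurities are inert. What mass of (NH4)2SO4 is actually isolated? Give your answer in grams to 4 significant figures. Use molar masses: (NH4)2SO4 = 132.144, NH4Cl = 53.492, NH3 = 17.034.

Pure NH4Cl = 507.8 × 0.5731 = 291.02 g.
n(NH4Cl) = 291.02 / 53.492 = 5.4404 mol.
Step 1 (NH4Cl:NH3 = 1:1): theoretical n(NH3) = 5.4404 mol; at 59.51% yield, n(NH3) = 3.2376 mol.
Step 2 (NH3:(NH4)2SO4 = 2:1): theoretical n((NH4)2SO4) = 1.6188 mol, so theoretical mass = 1.6188 × 132.144 = 213.92 g.
At 79.15% yield, actual mass of (NH4)2SO4 = 213.92 × 0.7915 = 169.31 g.

169.3 g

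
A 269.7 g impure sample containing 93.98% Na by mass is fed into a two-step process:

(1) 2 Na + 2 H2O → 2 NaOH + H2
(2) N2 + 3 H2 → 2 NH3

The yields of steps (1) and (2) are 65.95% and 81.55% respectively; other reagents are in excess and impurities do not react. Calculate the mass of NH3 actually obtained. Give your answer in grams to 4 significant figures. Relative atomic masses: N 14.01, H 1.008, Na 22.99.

Pure Na = 269.7 × 0.9398 = 253.46 g.
M(Na) = 22.99 g/mol.
M(NH3) = 14.01 + 3(1.008) = 17.034 g/mol.
n(Na) = 253.46 / 22.99 = 11.025 mol.
Step 1 (Na:H2 = 2:1): theoretical n(H2) = 5.5125 mol; at 65.95% yield, n(H2) = 3.6355 mol.
Step 2 (H2:NH3 = 3:2): theoretical n(NH3) = 2.4237 mol, so theoretical mass = 2.4237 × 17.034 = 41.285 g.
At 81.55% yield, actual mass of NH3 = 41.285 × 0.8155 = 33.668 g.

33.67 g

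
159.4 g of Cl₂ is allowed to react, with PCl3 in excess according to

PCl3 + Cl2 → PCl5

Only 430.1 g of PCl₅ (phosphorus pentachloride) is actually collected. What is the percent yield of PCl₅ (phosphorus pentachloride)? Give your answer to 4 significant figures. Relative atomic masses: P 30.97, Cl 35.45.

91.88 %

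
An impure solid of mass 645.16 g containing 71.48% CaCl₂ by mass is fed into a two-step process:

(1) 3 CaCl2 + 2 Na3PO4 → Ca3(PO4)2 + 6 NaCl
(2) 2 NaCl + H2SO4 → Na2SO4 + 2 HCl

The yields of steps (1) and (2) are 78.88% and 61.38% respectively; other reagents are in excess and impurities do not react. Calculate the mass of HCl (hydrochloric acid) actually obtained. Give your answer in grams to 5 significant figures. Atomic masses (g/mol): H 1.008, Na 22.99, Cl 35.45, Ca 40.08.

146.70 g

Pure CaCl2 = 645.16 × 0.7148 = 461.160 g.
M(CaCl2) = 40.08 + 2(35.45) = 110.98 g/mol.
M(HCl) = 1.008 + 35.45 = 36.458 g/mol.
n(CaCl2) = 461.160 / 110.98 = 4.15535 mol.
Step 1 (CaCl2:NaCl = 3:6): theoretical n(NaCl) = 8.31069 mol; at 78.88% yield, n(NaCl) = 6.55547 mol.
Step 2 (NaCl:HCl = 2:2): theoretical n(HCl) = 6.55547 mol, so theoretical mass = 6.55547 × 36.458 = 239.000 g.
At 61.38% yield, actual mass of HCl = 239.000 × 0.6138 = 146.698 g.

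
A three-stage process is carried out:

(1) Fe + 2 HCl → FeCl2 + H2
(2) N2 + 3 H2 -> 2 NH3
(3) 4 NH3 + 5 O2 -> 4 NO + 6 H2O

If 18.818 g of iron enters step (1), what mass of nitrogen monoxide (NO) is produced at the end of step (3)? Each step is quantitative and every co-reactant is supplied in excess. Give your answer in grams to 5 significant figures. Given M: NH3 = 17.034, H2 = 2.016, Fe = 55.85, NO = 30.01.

6.7410 g

n(Fe) = 18.818 / 55.85 = 0.336938 mol.
Reaction (1): Fe→H2 ratio 1:1 ⇒ n(H2) = 0.336938 mol.
Reaction (2): H2→NH3 ratio 3:2 ⇒ n(NH3) = 0.224625 mol.
Reaction (3): NH3→NO ratio 4:4 ⇒ n(NO) = 0.224625 mol.
Mass of NO = 0.224625 × 30.01 = 6.74101 g.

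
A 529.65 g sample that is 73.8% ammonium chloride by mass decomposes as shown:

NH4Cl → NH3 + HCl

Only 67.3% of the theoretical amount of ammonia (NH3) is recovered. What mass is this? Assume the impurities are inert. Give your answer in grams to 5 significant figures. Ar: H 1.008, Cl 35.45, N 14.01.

83.770 g

Pure NH4Cl available = 529.65 g × 0.738 = 390.882 g.
M(NH4Cl) = 14.01 + 4(1.008) + 35.45 = 53.492 g/mol.
M(NH3) = 14.01 + 3(1.008) = 17.034 g/mol.
n(NH4Cl) = 390.882 g / 53.492 g/mol = 7.30729 mol.
From the equation the NH4Cl:NH3 mole ratio is 1:1, so n(NH3) = 7.30729 × 1/1 = 7.30729 mol.
Mass of NH3 = 7.30729 mol × 17.034 g/mol = 124.472 g.
Actual mass collected = 124.472 g × 0.673 = 83.7699 g.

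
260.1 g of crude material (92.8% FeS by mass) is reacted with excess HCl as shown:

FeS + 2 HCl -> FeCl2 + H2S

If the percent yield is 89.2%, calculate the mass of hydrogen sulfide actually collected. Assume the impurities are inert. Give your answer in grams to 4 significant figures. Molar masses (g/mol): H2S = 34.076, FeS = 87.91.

83.46 g

Pure FeS available = 260.1 g × 0.928 = 241.37 g.
n(FeS) = 241.37 g / 87.91 g/mol = 2.7457 mol.
From the equation the FeS:H2S mole ratio is 1:1, so n(H2S) = 2.7457 × 1/1 = 2.7457 mol.
Mass of H2S = 2.7457 mol × 34.076 g/mol = 93.562 g.
Actual mass collected = 93.562 g × 0.892 = 83.457 g.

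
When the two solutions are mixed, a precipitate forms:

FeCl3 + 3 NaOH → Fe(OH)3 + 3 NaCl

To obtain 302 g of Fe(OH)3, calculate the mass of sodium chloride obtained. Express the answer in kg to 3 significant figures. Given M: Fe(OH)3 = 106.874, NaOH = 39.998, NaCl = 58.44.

0.495 kg

n(Fe(OH)3) = 302.0 g / 106.874 g/mol = 2.826 mol.
From the equation the Fe(OH)3:NaCl mole ratio is 1:3, so n(NaCl) = 2.826 × 3/1 = 8.477 mol.
Mass of NaCl = 8.477 mol × 58.44 g/mol = 495.4 g.
Converting to kg: 495.4 g = 0.495 kg.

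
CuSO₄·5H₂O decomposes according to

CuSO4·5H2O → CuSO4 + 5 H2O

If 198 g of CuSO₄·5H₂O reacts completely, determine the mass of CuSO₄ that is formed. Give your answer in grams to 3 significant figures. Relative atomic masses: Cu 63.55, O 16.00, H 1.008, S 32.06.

127 g

M(CuSO4·5H2O) = 63.55 + 32.06 + 9(16.00) + 10(1.008) = 249.69 g/mol.
M(CuSO4) = 63.55 + 32.06 + 4(16.00) = 159.61 g/mol.
n(CuSO4·5H2O) = 198.0 g / 249.69 g/mol = 0.7930 mol.
From the equation the CuSO4·5H2O:CuSO4 mole ratio is 1:1, so n(CuSO4) = 0.7930 × 1/1 = 0.7930 mol.
Mass of CuSO4 = 0.7930 mol × 159.61 g/mol = 126.6 g.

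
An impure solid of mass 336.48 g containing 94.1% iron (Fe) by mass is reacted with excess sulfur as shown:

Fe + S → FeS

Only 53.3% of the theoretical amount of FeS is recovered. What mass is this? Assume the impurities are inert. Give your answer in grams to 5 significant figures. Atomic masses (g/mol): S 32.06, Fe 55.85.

265.64 g

Pure Fe available = 336.48 g × 0.941 = 316.628 g.
M(Fe) = 55.85 g/mol.
M(FeS) = 55.85 + 32.06 = 87.91 g/mol.
n(Fe) = 316.628 g / 55.85 g/mol = 5.66925 mol.
From the equation the Fe:FeS mole ratio is 1:1, so n(FeS) = 5.66925 × 1/1 = 5.66925 mol.
Mass of FeS = 5.66925 mol × 87.91 g/mol = 498.384 g.
Actual mass collected = 498.384 g × 0.533 = 265.639 g.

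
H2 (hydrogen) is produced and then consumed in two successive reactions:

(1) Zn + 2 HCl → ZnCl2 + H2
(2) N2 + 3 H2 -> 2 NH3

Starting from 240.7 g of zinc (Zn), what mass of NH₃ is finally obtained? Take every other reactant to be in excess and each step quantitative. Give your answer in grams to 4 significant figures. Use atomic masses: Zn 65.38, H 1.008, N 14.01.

41.81 g

M(Zn) = 65.38 g/mol.
M(NH3) = 14.01 + 3(1.008) = 17.034 g/mol.
n(Zn) = 240.70 / 65.38 = 3.6816 mol.
Step 1 gives a 1:1 ratio of Zn to H2, so n(H2) = 3.6816 mol.
In step 2 the H2:NH3 ratio is 3:2, so n(NH3) = 2.4544 mol.
Mass of NH3 = 2.4544 × 17.034 = 41.808 g.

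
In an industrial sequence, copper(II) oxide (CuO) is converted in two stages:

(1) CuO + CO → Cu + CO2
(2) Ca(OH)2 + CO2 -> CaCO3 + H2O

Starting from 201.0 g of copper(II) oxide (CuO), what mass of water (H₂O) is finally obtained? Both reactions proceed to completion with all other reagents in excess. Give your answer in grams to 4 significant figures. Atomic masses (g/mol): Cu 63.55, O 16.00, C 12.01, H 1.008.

45.52 g

M(CuO) = 63.55 + 16.00 = 79.55 g/mol.
M(H2O) = 2(1.008) + 16.00 = 18.016 g/mol.
n(CuO) = 201.00 / 79.55 = 2.5267 mol.
Step 1 gives a 1:1 ratio of CuO to CO2, so n(CO2) = 2.5267 mol.
In step 2 the CO2:H2O ratio is 1:1, so n(H2O) = 2.5267 mol.
Mass of H2O = 2.5267 × 18.016 = 45.521 g.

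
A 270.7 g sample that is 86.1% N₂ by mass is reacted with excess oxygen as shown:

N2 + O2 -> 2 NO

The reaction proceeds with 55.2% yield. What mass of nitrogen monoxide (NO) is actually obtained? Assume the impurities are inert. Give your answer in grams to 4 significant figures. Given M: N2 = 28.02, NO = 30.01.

275.6 g

Pure N2 available = 270.7 g × 0.861 = 233.07 g.
n(N2) = 233.07 g / 28.02 g/mol = 8.3181 mol.
From the equation the N2:NO mole ratio is 1:2, so n(NO) = 8.3181 × 2/1 = 16.636 mol.
Mass of NO = 16.636 mol × 30.01 g/mol = 499.25 g.
Actual mass collected = 499.25 g × 0.552 = 275.59 g.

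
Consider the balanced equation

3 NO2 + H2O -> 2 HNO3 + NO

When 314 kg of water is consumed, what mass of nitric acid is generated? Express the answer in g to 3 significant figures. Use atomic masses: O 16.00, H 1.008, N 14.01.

2200000 g

M(H2O) = 2(1.008) + 16.00 = 18.016 g/mol.
M(HNO3) = 1.008 + 14.01 + 3(16.00) = 63.018 g/mol.
Convert: 314 kg = 314000 g.
n(H2O) = 314000 g / 18.016 g/mol = 17430 mol.
From the equation the H2O:HNO3 mole ratio is 1:2, so n(HNO3) = 17430 × 2/1 = 34860 mol.
Mass of HNO3 = 34860 mol × 63.018 g/mol = 2.197 × 10^6 g.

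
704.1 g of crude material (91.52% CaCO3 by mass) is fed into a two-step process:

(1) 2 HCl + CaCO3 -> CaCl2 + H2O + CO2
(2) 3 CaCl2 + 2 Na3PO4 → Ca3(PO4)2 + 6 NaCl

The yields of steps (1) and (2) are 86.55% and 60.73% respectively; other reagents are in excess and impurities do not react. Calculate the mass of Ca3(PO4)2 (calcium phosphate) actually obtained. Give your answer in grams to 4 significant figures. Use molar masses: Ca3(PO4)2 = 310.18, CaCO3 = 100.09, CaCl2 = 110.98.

349.9 g

Pure CaCO3 = 704.1 × 0.9152 = 644.39 g.
n(CaCO3) = 644.39 / 100.09 = 6.4381 mol.
Step 1 (CaCO3:CaCl2 = 1:1): theoretical n(CaCl2) = 6.4381 mol; at 86.55% yield, n(CaCl2) = 5.5722 mol.
Step 2 (CaCl2:Ca3(PO4)2 = 3:1): theoretical n(Ca3(PO4)2) = 1.8574 mol, so theoretical mass = 1.8574 × 310.18 = 576.13 g.
At 60.73% yield, actual mass of Ca3(PO4)2 = 576.13 × 0.6073 = 349.88 g.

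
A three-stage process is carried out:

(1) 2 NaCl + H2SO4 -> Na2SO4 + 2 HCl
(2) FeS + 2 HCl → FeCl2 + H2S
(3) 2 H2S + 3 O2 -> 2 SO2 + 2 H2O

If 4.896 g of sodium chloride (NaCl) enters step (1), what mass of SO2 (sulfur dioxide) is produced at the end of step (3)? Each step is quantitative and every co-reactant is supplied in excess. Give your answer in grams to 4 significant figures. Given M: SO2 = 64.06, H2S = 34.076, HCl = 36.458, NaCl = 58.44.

2.683 g

n(NaCl) = 4.896 / 58.44 = 0.083778 mol.
Reaction (1): NaCl→HCl ratio 2:2 ⇒ n(HCl) = 0.083778 mol.
Reaction (2): HCl→H2S ratio 2:1 ⇒ n(H2S) = 0.041889 mol.
Reaction (3): H2S→SO2 ratio 2:2 ⇒ n(SO2) = 0.041889 mol.
Mass of SO2 = 0.041889 × 64.06 = 2.6834 g.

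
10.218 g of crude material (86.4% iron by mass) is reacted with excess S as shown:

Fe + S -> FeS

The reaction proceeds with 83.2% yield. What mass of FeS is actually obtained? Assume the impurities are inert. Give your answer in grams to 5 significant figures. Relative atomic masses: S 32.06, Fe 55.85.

Pure Fe available = 10.218 g × 0.864 = 8.82835 g.
M(Fe) = 55.85 g/mol.
M(FeS) = 55.85 + 32.06 = 87.91 g/mol.
n(Fe) = 8.82835 g / 55.85 g/mol = 0.158073 mol.
From the equation the Fe:FeS mole ratio is 1:1, so n(FeS) = 0.158073 × 1/1 = 0.158073 mol.
Mass of FeS = 0.158073 mol × 87.91 g/mol = 13.8962 g.
Actual mass collected = 13.8962 g × 0.832 = 11.5616 g.

11.562 g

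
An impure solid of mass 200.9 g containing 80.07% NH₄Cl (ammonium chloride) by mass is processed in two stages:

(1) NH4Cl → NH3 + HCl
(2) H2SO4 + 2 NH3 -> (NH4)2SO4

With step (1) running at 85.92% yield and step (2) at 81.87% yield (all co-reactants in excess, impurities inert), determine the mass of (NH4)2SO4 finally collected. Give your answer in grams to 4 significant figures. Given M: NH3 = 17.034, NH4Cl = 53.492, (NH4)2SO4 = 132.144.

139.8 g

Pure NH4Cl = 200.9 × 0.8007 = 160.86 g.
n(NH4Cl) = 160.86 / 53.492 = 3.0072 mol.
Step 1 (NH4Cl:NH3 = 1:1): theoretical n(NH3) = 3.0072 mol; at 85.92% yield, n(NH3) = 2.5838 mol.
Step 2 (NH3:(NH4)2SO4 = 2:1): theoretical n((NH4)2SO4) = 1.2919 mol, so theoretical mass = 1.2919 × 132.144 = 170.72 g.
At 81.87% yield, actual mass of (NH4)2SO4 = 170.72 × 0.8187 = 139.76 g.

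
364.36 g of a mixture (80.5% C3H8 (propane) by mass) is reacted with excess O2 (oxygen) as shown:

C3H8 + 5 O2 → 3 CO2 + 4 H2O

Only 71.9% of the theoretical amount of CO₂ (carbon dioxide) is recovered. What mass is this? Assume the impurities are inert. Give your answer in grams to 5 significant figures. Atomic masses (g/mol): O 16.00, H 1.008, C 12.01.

Pure C3H8 available = 364.36 g × 0.805 = 293.310 g.
M(C3H8) = 3(12.01) + 8(1.008) = 44.094 g/mol.
M(CO2) = 12.01 + 2(16.00) = 44.01 g/mol.
n(C3H8) = 293.310 g / 44.094 g/mol = 6.65192 mol.
From the equation the C3H8:CO2 mole ratio is 1:3, so n(CO2) = 6.65192 × 3/1 = 19.9558 mol.
Mass of CO2 = 19.9558 mol × 44.01 g/mol = 878.253 g.
Actual mass collected = 878.253 g × 0.719 = 631.464 g.

631.46 g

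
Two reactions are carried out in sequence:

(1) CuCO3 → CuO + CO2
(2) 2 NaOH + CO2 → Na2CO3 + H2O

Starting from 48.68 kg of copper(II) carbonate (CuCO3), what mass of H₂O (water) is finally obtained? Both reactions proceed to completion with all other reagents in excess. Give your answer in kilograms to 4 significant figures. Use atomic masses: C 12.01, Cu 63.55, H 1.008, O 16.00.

7.098 kg

M(CuCO3) = 63.55 + 12.01 + 3(16.00) = 123.56 g/mol.
M(H2O) = 2(1.008) + 16.00 = 18.016 g/mol.
48.68 kg = 48680 g.
n(CuCO3) = 48680 / 123.56 = 393.98 mol.
Step 1 gives a 1:1 ratio of CuCO3 to CO2, so n(CO2) = 393.98 mol.
In step 2 the CO2:H2O ratio is 1:1, so n(H2O) = 393.98 mol.
Mass of H2O = 393.98 × 18.016 = 7097.9 g = 7.098 kg.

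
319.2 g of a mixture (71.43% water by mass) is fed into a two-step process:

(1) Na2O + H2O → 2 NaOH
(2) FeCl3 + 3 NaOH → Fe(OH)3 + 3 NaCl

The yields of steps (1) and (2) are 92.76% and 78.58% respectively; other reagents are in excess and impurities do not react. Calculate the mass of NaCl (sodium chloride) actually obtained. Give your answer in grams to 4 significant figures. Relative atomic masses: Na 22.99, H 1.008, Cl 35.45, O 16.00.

1078 g

Pure H2O = 319.2 × 0.7143 = 228.00 g.
M(H2O) = 2(1.008) + 16.00 = 18.016 g/mol.
M(NaCl) = 22.99 + 35.45 = 58.44 g/mol.
n(H2O) = 228.00 / 18.016 = 12.656 mol.
Step 1 (H2O:NaOH = 1:2): theoretical n(NaOH) = 25.311 mol; at 92.76% yield, n(NaOH) = 23.479 mol.
Step 2 (NaOH:NaCl = 3:3): theoretical n(NaCl) = 23.479 mol, so theoretical mass = 23.479 × 58.44 = 1372.1 g.
At 78.58% yield, actual mass of NaCl = 1372.1 × 0.7858 = 1078.2 g.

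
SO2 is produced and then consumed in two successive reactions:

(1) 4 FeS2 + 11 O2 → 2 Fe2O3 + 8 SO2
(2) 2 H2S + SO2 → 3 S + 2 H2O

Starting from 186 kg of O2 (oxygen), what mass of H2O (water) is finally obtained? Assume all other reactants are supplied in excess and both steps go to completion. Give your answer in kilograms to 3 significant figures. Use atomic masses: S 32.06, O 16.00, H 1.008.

152 kg

M(O2) = 2(16.00) = 32.00 g/mol.
M(H2O) = 2(1.008) + 16.00 = 18.016 g/mol.
186 kg = 186000 g.
n(O2) = 186000 / 32.00 = 5812 mol.
Step 1 gives a 11:8 ratio of O2 to SO2, so n(SO2) = 4227 mol.
In step 2 the SO2:H2O ratio is 1:2, so n(H2O) = 8455 mol.
Mass of H2O = 8455 × 18.016 = 152300 g = 152 kg.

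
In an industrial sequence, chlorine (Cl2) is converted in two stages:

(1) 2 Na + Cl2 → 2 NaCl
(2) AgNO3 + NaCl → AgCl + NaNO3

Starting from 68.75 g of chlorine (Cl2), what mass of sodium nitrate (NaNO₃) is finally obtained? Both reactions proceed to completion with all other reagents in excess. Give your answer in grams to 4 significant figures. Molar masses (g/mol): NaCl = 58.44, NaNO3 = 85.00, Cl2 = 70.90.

n(Cl2) = 68.750 / 70.90 = 0.96968 mol.
Step 1 gives a 1:2 ratio of Cl2 to NaCl, so n(NaCl) = 1.9394 mol.
In step 2 the NaCl:NaNO3 ratio is 1:1, so n(NaNO3) = 1.9394 mol.
Mass of NaNO3 = 1.9394 × 85.00 = 164.84 g.

164.8 g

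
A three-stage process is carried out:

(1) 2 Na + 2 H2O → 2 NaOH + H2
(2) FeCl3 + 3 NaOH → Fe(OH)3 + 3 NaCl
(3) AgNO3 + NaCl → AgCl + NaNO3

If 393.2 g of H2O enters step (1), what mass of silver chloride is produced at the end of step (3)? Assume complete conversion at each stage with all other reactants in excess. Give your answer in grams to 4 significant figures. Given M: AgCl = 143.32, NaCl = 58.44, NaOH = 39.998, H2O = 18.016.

3128 g

n(H2O) = 393.2 / 18.016 = 21.825 mol.
Reaction (1): H2O→NaOH ratio 2:2 ⇒ n(NaOH) = 21.825 mol.
Reaction (2): NaOH→NaCl ratio 3:3 ⇒ n(NaCl) = 21.825 mol.
Reaction (3): NaCl→AgCl ratio 1:1 ⇒ n(AgCl) = 21.825 mol.
Mass of AgCl = 21.825 × 143.32 = 3128.0 g.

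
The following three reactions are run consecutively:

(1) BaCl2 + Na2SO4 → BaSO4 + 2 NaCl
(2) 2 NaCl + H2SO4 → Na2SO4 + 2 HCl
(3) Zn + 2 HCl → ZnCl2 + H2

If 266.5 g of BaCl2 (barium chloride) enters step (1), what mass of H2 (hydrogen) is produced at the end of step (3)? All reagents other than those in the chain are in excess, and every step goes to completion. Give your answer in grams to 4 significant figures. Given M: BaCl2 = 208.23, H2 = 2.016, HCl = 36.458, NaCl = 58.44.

n(BaCl2) = 266.5 / 208.23 = 1.2798 mol.
Reaction (1): BaCl2→NaCl ratio 1:2 ⇒ n(NaCl) = 2.5597 mol.
Reaction (2): NaCl→HCl ratio 2:2 ⇒ n(HCl) = 2.5597 mol.
Reaction (3): HCl→H2 ratio 2:1 ⇒ n(H2) = 1.2798 mol.
Mass of H2 = 1.2798 × 2.016 = 2.5801 g.

2.580 g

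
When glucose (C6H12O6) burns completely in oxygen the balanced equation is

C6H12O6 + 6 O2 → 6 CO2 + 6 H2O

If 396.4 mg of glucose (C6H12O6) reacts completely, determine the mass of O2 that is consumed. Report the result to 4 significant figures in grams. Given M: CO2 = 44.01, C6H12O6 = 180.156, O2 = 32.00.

0.4225 g

Convert: 396.4 mg = 0.39640 g.
n(C6H12O6) = 0.39640 g / 180.156 g/mol = 0.0022003 mol.
From the equation the C6H12O6:O2 mole ratio is 1:6, so n(O2) = 0.0022003 × 6/1 = 0.013202 mol.
Mass of O2 = 0.013202 mol × 32.00 g/mol = 0.42246 g.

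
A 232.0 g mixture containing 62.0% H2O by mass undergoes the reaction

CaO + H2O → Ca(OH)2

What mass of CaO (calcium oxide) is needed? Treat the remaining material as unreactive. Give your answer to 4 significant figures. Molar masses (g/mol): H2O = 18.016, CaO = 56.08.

Mass of pure H2O = 232.0 g × 0.620 = 143.84 g.
n(H2O) = 143.84 g / 18.016 g/mol = 7.9840 mol.
From the equation the H2O:CaO mole ratio is 1:1, so n(CaO) = 7.9840 × 1/1 = 7.9840 mol.
Mass of CaO = 7.9840 mol × 56.08 g/mol = 447.74 g.

447.7 g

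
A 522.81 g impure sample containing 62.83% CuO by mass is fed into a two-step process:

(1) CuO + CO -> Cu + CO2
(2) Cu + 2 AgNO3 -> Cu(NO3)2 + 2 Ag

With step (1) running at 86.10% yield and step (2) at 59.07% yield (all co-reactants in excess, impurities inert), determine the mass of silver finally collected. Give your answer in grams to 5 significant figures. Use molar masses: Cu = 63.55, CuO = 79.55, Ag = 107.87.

Pure CuO = 522.81 × 0.6283 = 328.482 g.
n(CuO) = 328.482 / 79.55 = 4.12925 mol.
Step 1 (CuO:Cu = 1:1): theoretical n(Cu) = 4.12925 mol; at 86.10% yield, n(Cu) = 3.55528 mol.
Step 2 (Cu:Ag = 1:2): theoretical n(Ag) = 7.11056 mol, so theoretical mass = 7.11056 × 107.87 = 767.016 g.
At 59.07% yield, actual mass of Ag = 767.016 × 0.5907 = 453.077 g.

453.08 g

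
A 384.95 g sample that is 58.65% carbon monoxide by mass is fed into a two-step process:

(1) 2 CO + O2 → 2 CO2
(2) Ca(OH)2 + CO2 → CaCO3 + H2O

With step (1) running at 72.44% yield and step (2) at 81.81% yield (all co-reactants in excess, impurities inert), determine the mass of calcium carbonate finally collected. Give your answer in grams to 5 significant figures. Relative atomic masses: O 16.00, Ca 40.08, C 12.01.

Pure CO = 384.95 × 0.5865 = 225.773 g.
M(CO) = 12.01 + 16.00 = 28.01 g/mol.
M(CaCO3) = 40.08 + 12.01 + 3(16.00) = 100.09 g/mol.
n(CO) = 225.773 / 28.01 = 8.06045 mol.
Step 1 (CO:CO2 = 2:2): theoretical n(CO2) = 8.06045 mol; at 72.44% yield, n(CO2) = 5.83899 mol.
Step 2 (CO2:CaCO3 = 1:1): theoretical n(CaCO3) = 5.83899 mol, so theoretical mass = 5.83899 × 100.09 = 584.424 g.
At 81.81% yield, actual mass of CaCO3 = 584.424 × 0.8181 = 478.118 g.

478.12 g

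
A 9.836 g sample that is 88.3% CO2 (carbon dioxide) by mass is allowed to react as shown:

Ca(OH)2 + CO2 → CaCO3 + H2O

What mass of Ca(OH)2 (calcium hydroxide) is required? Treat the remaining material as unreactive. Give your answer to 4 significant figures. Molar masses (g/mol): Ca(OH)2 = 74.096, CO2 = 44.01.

14.62 g

Mass of pure CO2 = 9.836 g × 0.883 = 8.6852 g.
n(CO2) = 8.6852 g / 44.01 g/mol = 0.19735 mol.
From the equation the CO2:Ca(OH)2 mole ratio is 1:1, so n(Ca(OH)2) = 0.19735 × 1/1 = 0.19735 mol.
Mass of Ca(OH)2 = 0.19735 mol × 74.096 g/mol = 14.623 g.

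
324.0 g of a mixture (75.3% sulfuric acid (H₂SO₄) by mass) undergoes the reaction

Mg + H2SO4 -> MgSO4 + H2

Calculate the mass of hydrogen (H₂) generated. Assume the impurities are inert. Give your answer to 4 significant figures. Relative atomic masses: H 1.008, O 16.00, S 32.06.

5.015 g

Mass of pure H2SO4 = 324.0 g × 0.753 = 243.97 g.
M(H2SO4) = 2(1.008) + 32.06 + 4(16.00) = 98.076 g/mol.
M(H2) = 2(1.008) = 2.016 g/mol.
n(H2SO4) = 243.97 g / 98.076 g/mol = 2.4876 mol.
From the equation the H2SO4:H2 mole ratio is 1:1, so n(H2) = 2.4876 × 1/1 = 2.4876 mol.
Mass of H2 = 2.4876 mol × 2.016 g/mol = 5.0150 g.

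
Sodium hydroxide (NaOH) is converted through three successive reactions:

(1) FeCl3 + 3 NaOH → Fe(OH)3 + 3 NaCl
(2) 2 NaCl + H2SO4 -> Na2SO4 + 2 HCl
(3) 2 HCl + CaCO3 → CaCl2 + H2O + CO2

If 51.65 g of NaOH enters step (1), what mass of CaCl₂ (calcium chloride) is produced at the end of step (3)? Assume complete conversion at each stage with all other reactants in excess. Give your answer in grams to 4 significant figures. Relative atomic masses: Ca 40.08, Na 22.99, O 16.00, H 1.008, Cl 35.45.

71.66 g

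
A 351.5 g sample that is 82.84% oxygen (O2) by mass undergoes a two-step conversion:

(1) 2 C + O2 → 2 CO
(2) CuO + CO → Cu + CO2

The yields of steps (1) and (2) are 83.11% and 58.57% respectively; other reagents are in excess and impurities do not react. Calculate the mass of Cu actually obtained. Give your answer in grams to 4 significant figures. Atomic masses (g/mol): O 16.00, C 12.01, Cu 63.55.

563.0 g

Pure O2 = 351.5 × 0.8284 = 291.18 g.
M(O2) = 2(16.00) = 32.00 g/mol.
M(Cu) = 63.55 g/mol.
n(O2) = 291.18 / 32.00 = 9.0995 mol.
Step 1 (O2:CO = 1:2): theoretical n(CO) = 18.199 mol; at 83.11% yield, n(CO) = 15.125 mol.
Step 2 (CO:Cu = 1:1): theoretical n(Cu) = 15.125 mol, so theoretical mass = 15.125 × 63.55 = 961.20 g.
At 58.57% yield, actual mass of Cu = 961.20 × 0.5857 = 562.98 g.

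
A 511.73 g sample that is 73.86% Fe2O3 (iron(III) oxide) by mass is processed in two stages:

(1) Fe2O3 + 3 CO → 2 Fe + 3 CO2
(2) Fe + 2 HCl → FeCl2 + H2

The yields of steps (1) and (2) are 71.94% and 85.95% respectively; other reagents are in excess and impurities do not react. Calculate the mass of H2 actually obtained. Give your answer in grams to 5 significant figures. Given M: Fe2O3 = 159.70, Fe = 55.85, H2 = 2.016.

5.9004 g

Pure Fe2O3 = 511.73 × 0.7386 = 377.964 g.
n(Fe2O3) = 377.964 / 159.70 = 2.36671 mol.
Step 1 (Fe2O3:Fe = 1:2): theoretical n(Fe) = 4.73342 mol; at 71.94% yield, n(Fe) = 3.40522 mol.
Step 2 (Fe:H2 = 1:1): theoretical n(H2) = 3.40522 mol, so theoretical mass = 3.40522 × 2.016 = 6.86493 g.
At 85.95% yield, actual mass of H2 = 6.86493 × 0.8595 = 5.90041 g.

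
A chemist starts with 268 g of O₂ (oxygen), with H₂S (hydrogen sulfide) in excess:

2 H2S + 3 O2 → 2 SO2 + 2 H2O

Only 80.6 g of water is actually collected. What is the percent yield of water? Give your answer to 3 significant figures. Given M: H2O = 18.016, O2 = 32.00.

n(O2) = 268.0 g / 32.00 g/mol = 8.375 mol.
From the equation the O2:H2O mole ratio is 3:2, so n(H2O) = 8.375 × 2/3 = 5.583 mol.
Mass of H2O = 5.583 mol × 18.016 g/mol = 100.6 g.
This is the theoretical yield. Percent yield = 80.6 g / 100.6 g × 100% = 80.13%.

80.1 %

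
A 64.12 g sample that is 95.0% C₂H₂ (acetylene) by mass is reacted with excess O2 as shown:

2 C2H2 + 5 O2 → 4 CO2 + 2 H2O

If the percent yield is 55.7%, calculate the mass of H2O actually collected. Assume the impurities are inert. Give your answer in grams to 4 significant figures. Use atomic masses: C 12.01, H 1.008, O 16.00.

23.48 g

Pure C2H2 available = 64.12 g × 0.950 = 60.914 g.
M(C2H2) = 2(12.01) + 2(1.008) = 26.036 g/mol.
M(H2O) = 2(1.008) + 16.00 = 18.016 g/mol.
n(C2H2) = 60.914 g / 26.036 g/mol = 2.3396 mol.
From the equation the C2H2:H2O mole ratio is 2:2, so n(H2O) = 2.3396 × 2/2 = 2.3396 mol.
Mass of H2O = 2.3396 mol × 18.016 g/mol = 42.150 g.
Actual mass collected = 42.150 g × 0.557 = 23.478 g.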